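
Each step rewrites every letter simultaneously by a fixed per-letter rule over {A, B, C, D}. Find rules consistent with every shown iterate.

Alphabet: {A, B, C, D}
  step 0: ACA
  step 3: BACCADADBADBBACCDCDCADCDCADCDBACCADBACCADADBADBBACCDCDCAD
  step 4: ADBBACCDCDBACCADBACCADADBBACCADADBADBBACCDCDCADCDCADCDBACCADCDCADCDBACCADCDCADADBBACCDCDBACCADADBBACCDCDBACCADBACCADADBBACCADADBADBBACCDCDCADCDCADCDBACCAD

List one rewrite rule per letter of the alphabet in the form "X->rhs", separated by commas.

A->BAC, B->ADB, C->CD, D->CAD

  step 3 ⇒ step 4: BACCADADBADBBACCDCDCADCDCADCDBACCADBACCADADBADBBACCDCDCAD ⇒ ADB·BAC·CD·CD·BAC·CAD·BAC·CAD·ADB·BAC·CAD·ADB·ADB·BAC·CD·CD·CAD·CD·CAD·CD·BAC·CAD·CD·CAD·CD·BAC·CAD·CD·CAD·ADB·BAC·CD·CD·BAC·CAD·ADB·BAC·CD·CD·BAC·CAD·BAC·CAD·ADB·BAC·CAD·ADB·ADB·BAC·CD·CD·CAD·CD·CAD·CD·BAC·CAD
    A ↦ BAC
    B ↦ ADB
    C ↦ CD
    D ↦ CAD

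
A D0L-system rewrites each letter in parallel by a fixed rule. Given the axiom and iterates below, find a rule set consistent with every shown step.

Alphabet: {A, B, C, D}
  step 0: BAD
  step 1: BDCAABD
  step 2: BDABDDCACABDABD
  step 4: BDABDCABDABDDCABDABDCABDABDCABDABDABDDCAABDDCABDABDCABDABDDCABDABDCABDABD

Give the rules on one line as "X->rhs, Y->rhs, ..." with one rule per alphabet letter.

A->CA, B->BD, C->D, D->ABD

  step 1 ⇒ step 2: BDCAABD ⇒ BD·ABD·D·CA·CA·BD·ABD
    A ↦ CA
    B ↦ BD
    C ↦ D
    D ↦ ABD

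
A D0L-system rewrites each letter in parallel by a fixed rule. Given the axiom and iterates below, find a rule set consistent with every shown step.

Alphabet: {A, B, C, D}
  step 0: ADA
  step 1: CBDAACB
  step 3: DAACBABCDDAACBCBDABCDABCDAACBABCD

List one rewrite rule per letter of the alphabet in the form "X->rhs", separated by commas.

  step 0 ⇒ step 1: ADA ⇒ CB·DAA·CB
    A ↦ CB
    D ↦ DAA
    B ↦ ABC  (constrained at step 1)
    C ↦ D  (constrained at step 1)

A->CB, B->ABC, C->D, D->DAA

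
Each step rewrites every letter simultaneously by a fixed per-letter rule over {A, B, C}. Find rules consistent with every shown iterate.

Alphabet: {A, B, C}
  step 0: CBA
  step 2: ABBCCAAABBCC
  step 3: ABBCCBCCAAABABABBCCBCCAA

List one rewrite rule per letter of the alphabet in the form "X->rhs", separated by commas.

  step 2 ⇒ step 3: ABBCCAAABBCC ⇒ AB·BCC·BCC·A·A·AB·AB·AB·BCC·BCC·A·A
    A ↦ AB
    B ↦ BCC
    C ↦ A

A->AB, B->BCC, C->A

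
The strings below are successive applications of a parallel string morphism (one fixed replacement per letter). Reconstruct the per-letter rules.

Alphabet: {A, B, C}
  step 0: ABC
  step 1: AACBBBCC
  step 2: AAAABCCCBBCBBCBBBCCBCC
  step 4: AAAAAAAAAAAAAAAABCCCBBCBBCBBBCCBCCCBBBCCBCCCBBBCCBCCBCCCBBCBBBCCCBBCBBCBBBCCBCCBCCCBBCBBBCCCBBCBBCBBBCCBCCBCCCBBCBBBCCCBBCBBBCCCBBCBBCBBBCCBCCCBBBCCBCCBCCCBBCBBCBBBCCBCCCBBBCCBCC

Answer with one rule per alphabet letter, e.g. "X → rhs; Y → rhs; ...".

A->AA, B->CBB, C->BCC

  step 1 ⇒ step 2: AACBBBCC ⇒ AA·AA·BCC·CBB·CBB·CBB·BCC·BCC
    A ↦ AA
    B ↦ CBB
    C ↦ BCC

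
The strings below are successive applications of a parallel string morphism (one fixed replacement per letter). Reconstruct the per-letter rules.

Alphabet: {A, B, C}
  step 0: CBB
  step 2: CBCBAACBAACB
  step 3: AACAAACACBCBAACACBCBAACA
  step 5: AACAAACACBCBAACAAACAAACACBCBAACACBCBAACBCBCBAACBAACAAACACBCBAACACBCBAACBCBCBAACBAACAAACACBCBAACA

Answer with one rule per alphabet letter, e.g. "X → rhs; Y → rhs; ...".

  step 2 ⇒ step 3: CBCBAACBAACB ⇒ AA·CA·AA·CA·CB·CB·AA·CA·CB·CB·AA·CA
    A ↦ CB
    B ↦ CA
    C ↦ AA

A->CB, B->CA, C->AA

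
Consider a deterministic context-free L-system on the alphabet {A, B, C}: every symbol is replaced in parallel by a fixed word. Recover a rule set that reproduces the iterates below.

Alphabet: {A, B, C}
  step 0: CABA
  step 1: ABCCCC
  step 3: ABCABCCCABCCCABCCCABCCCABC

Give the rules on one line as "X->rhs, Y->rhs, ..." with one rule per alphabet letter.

  step 0 ⇒ step 1: CABA ⇒ ABC·C·C·C
    A ↦ C
    B ↦ C
    C ↦ ABC

A->C, B->C, C->ABC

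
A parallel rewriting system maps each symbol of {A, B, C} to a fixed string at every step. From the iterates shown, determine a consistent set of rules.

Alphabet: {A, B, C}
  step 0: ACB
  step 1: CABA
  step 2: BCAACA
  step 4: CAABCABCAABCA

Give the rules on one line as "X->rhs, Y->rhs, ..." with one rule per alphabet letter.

A->CA, B->A, C->B

  step 1 ⇒ step 2: CABA ⇒ B·CA·A·CA
    A ↦ CA
    B ↦ A
    C ↦ B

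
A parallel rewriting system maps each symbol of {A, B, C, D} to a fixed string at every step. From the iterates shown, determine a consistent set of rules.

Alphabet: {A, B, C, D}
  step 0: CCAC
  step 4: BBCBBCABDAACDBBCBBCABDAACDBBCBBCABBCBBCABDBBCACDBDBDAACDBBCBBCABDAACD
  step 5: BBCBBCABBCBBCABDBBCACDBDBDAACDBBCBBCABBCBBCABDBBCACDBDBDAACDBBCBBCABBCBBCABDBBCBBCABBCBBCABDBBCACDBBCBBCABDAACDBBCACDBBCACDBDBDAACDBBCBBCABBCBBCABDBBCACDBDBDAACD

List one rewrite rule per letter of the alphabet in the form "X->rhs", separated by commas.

A->BD, B->BBC, C->A, D->ACD

  step 4 ⇒ step 5: BBCBBCABDAACDBBCBBCABDAACDBBCBBCABBCBBCABDBBCACDBDBDAACDBBCBBCABDAACD ⇒ BBC·BBC·A·BBC·BBC·A·BD·BBC·ACD·BD·BD·A·ACD·BBC·BBC·A·BBC·BBC·A·BD·BBC·ACD·BD·BD·A·ACD·BBC·BBC·A·BBC·BBC·A·BD·BBC·BBC·A·BBC·BBC·A·BD·BBC·ACD·BBC·BBC·A·BD·A·ACD·BBC·ACD·BBC·ACD·BD·BD·A·ACD·BBC·BBC·A·BBC·BBC·A·BD·BBC·ACD·BD·BD·A·ACD
    A ↦ BD
    B ↦ BBC
    C ↦ A
    D ↦ ACD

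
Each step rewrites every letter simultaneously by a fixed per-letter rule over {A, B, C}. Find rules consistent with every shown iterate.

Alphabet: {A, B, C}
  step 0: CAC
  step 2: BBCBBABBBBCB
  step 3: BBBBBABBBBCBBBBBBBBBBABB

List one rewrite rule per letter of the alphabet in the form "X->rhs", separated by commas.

  step 2 ⇒ step 3: BBCBBABBBBCB ⇒ BB·BB·BA·BB·BB·CB·BB·BB·BB·BB·BA·BB
    A ↦ CB
    B ↦ BB
    C ↦ BA

A->CB, B->BB, C->BA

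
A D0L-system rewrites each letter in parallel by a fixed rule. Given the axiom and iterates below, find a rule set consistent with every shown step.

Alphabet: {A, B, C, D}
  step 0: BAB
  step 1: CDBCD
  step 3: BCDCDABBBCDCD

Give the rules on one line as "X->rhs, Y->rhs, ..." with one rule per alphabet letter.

  step 0 ⇒ step 1: BAB ⇒ CD·B·CD
    A ↦ B
    B ↦ CD
    C ↦ AB  (constrained at step 1)
    D ↦ B  (constrained at step 1)

A->B, B->CD, C->AB, D->B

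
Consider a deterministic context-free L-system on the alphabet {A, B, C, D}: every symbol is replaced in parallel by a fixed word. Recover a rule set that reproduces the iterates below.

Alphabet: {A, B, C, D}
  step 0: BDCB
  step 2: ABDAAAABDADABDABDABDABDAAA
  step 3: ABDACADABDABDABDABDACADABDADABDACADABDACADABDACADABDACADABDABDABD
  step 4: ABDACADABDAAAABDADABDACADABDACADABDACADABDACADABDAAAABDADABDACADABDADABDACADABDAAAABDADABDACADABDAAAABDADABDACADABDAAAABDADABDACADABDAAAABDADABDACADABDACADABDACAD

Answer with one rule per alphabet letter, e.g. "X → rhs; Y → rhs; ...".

A->ABD, B->AC, C->AAA, D->AD

  step 3 ⇒ step 4: ABDACADABDABDABDABDACADABDADABDACADABDACADABDACADABDACADABDABDABD ⇒ ABD·AC·AD·ABD·AAA·ABD·AD·ABD·AC·AD·ABD·AC·AD·ABD·AC·AD·ABD·AC·AD·ABD·AAA·ABD·AD·ABD·AC·AD·ABD·AD·ABD·AC·AD·ABD·AAA·ABD·AD·ABD·AC·AD·ABD·AAA·ABD·AD·ABD·AC·AD·ABD·AAA·ABD·AD·ABD·AC·AD·ABD·AAA·ABD·AD·ABD·AC·AD·ABD·AC·AD·ABD·AC·AD
    A ↦ ABD
    B ↦ AC
    C ↦ AAA
    D ↦ AD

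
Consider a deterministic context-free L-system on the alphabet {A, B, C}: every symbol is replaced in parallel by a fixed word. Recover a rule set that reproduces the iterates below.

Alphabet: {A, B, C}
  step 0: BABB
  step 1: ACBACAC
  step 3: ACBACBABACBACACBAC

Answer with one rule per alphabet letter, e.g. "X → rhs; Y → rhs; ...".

A->B, B->AC, C->AB

  step 0 ⇒ step 1: BABB ⇒ AC·B·AC·AC
    A ↦ B
    B ↦ AC
    C ↦ AB  (constrained at step 1)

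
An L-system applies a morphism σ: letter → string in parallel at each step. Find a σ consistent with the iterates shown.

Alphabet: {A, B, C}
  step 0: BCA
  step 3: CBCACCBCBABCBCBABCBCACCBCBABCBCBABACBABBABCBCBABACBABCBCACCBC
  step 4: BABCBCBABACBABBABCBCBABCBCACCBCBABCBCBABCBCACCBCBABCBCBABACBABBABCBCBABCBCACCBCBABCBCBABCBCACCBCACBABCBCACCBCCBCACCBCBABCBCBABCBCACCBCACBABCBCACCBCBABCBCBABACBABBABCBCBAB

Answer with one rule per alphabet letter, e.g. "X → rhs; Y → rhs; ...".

A->AC, B->CBC, C->BAB

  step 3 ⇒ step 4: CBCACCBCBABCBCBABCBCACCBCBABCBCBABACBABBABCBCBABACBABCBCACCBC ⇒ BAB·CBC·BAB·AC·BAB·BAB·CBC·BAB·CBC·AC·CBC·BAB·CBC·BAB·CBC·AC·CBC·BAB·CBC·BAB·AC·BAB·BAB·CBC·BAB·CBC·AC·CBC·BAB·CBC·BAB·CBC·AC·CBC·AC·BAB·CBC·AC·CBC·CBC·AC·CBC·BAB·CBC·BAB·CBC·AC·CBC·AC·BAB·CBC·AC·CBC·BAB·CBC·BAB·AC·BAB·BAB·CBC·BAB
    A ↦ AC
    B ↦ CBC
    C ↦ BAB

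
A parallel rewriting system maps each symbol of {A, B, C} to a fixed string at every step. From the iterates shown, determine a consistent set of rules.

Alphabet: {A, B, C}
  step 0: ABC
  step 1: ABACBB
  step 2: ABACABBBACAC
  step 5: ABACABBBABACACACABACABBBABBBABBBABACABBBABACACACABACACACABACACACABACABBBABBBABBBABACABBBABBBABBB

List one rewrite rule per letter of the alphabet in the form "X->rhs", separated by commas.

  step 1 ⇒ step 2: ABACBB ⇒ AB·AC·AB·BB·AC·AC
    A ↦ AB
    B ↦ AC
    C ↦ BB

A->AB, B->AC, C->BB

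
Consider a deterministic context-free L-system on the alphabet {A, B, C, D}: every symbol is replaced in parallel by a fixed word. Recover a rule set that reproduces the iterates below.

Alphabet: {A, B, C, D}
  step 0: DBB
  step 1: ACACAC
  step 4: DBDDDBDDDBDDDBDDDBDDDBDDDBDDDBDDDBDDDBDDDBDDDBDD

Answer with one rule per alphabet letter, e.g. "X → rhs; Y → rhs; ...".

  step 0 ⇒ step 1: DBB ⇒ AC·AC·AC
    B ↦ AC
    D ↦ AC
    A ↦ DB  (constrained at step 1)
    C ↦ DD  (constrained at step 1)

A->DB, B->AC, C->DD, D->AC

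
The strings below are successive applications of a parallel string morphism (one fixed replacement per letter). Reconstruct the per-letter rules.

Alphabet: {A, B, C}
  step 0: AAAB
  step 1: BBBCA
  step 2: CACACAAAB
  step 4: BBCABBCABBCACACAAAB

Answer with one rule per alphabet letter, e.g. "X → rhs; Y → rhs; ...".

  step 1 ⇒ step 2: BBBCA ⇒ CA·CA·CA·AA·B
    A ↦ B
    B ↦ CA
    C ↦ AA

A->B, B->CA, C->AA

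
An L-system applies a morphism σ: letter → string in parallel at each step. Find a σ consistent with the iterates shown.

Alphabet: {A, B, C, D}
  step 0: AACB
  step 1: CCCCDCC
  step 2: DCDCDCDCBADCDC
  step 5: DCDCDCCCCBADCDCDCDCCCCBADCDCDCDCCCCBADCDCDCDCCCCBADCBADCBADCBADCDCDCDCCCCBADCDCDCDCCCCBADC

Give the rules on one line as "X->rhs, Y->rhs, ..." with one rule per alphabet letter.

A->CC, B->C, C->DC, D->BA

  step 1 ⇒ step 2: CCCCDCC ⇒ DC·DC·DC·DC·BA·DC·DC
    C ↦ DC
    D ↦ BA
  step 0 ⇒ step 1: AACB ⇒ CC·CC·DC·C
    A ↦ CC
  step 0 ⇒ step 1: AACB ⇒ CC·CC·DC·C
    B ↦ C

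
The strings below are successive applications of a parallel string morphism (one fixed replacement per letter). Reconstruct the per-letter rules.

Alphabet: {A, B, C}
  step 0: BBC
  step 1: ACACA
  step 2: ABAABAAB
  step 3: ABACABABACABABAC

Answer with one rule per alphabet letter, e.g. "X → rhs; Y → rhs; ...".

  step 2 ⇒ step 3: ABAABAAB ⇒ AB·AC·AB·AB·AC·AB·AB·AC
    A ↦ AB
    B ↦ AC
  step 0 ⇒ step 1: BBC ⇒ AC·AC·A
    C ↦ A

A->AB, B->AC, C->A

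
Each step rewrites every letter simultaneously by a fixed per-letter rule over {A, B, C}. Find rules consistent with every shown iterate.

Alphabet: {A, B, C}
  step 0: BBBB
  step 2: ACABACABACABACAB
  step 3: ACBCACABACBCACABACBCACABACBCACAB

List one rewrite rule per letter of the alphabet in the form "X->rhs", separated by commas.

A->AC, B->AB, C->BC

  step 2 ⇒ step 3: ACABACABACABACAB ⇒ AC·BC·AC·AB·AC·BC·AC·AB·AC·BC·AC·AB·AC·BC·AC·AB
    A ↦ AC
    B ↦ AB
    C ↦ BC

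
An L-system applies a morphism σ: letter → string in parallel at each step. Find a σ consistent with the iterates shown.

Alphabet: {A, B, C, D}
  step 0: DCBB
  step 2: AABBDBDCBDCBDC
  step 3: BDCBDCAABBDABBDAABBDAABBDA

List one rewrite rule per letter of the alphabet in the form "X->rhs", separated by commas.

  step 2 ⇒ step 3: AABBDBDCBDCBDC ⇒ BDC·BDC·A·A·BBD·A·BBD·A·A·BBD·A·A·BBD·A
    A ↦ BDC
    B ↦ A
    C ↦ A
    D ↦ BBD

A->BDC, B->A, C->A, D->BBD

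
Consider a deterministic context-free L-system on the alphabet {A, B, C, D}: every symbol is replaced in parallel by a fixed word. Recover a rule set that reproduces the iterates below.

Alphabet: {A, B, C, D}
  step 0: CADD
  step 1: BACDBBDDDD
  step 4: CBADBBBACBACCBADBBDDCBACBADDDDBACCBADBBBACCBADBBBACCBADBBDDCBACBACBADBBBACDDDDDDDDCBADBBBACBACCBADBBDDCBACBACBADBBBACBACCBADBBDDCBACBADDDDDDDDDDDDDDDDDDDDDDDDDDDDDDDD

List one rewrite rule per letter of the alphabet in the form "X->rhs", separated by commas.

  step 0 ⇒ step 1: CADD ⇒ BAC·DBB·DD·DD
    A ↦ DBB
    C ↦ BAC
    D ↦ DD
    B ↦ CBA  (constrained at step 1)

A->DBB, B->CBA, C->BAC, D->DD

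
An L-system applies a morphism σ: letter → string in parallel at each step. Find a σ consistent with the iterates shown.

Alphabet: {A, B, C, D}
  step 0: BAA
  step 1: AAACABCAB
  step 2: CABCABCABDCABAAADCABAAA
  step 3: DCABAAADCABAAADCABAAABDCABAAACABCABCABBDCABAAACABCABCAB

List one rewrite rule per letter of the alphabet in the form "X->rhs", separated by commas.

  step 2 ⇒ step 3: CABCABCABDCABAAADCABAAA ⇒ D·CAB·AAA·D·CAB·AAA·D·CAB·AAA·B·D·CAB·AAA·CAB·CAB·CAB·B·D·CAB·AAA·CAB·CAB·CAB
    A ↦ CAB
    B ↦ AAA
    C ↦ D
    D ↦ B

A->CAB, B->AAA, C->D, D->B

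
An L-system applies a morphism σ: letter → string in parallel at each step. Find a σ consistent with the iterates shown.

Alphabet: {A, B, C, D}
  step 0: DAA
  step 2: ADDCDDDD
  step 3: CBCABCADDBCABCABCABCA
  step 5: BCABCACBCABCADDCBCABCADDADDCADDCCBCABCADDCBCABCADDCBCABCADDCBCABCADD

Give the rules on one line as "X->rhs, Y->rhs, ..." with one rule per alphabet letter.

A->C, B->A, C->DD, D->BCA

  step 2 ⇒ step 3: ADDCDDDD ⇒ C·BCA·BCA·DD·BCA·BCA·BCA·BCA
    A ↦ C
    C ↦ DD
    D ↦ BCA
    B ↦ A  (constrained at step 3)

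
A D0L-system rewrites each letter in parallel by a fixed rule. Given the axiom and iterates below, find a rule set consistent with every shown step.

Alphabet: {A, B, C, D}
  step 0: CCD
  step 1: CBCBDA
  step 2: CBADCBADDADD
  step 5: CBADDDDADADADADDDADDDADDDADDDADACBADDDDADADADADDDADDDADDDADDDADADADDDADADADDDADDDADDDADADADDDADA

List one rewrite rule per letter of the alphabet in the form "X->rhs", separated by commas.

A->DD, B->AD, C->CB, D->DA

  step 1 ⇒ step 2: CBCBDA ⇒ CB·AD·CB·AD·DA·DD
    A ↦ DD
    B ↦ AD
    C ↦ CB
    D ↦ DA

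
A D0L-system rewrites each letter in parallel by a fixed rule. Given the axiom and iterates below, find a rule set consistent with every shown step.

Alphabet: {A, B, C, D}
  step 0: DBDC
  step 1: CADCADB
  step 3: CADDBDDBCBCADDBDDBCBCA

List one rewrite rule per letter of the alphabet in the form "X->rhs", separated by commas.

  step 0 ⇒ step 1: DBDC ⇒ CA·D·CA·DB
    B ↦ D
    C ↦ DB
    D ↦ CA
    A ↦ CB  (constrained at step 1)

A->CB, B->D, C->DB, D->CA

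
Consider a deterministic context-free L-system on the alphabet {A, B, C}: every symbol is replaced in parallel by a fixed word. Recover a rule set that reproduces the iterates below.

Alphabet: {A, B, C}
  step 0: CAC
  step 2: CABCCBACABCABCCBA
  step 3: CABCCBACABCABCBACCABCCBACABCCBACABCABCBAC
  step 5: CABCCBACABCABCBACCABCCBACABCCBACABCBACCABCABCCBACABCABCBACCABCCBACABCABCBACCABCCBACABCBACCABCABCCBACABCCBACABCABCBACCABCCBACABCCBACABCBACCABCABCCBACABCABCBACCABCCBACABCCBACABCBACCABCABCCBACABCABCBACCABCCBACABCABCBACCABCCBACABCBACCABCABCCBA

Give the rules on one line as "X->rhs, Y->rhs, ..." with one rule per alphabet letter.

A->C, B->CBA, C->CAB

  step 2 ⇒ step 3: CABCCBACABCABCCBA ⇒ CAB·C·CBA·CAB·CAB·CBA·C·CAB·C·CBA·CAB·C·CBA·CAB·CAB·CBA·C
    A ↦ C
    B ↦ CBA
    C ↦ CAB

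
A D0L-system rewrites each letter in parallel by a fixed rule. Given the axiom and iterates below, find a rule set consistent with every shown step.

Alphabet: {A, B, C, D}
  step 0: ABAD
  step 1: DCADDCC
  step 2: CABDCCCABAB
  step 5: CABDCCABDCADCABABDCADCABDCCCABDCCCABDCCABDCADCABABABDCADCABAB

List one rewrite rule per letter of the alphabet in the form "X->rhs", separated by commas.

A->DC, B->AD, C->AB, D->C

  step 1 ⇒ step 2: DCADDCC ⇒ C·AB·DC·C·C·AB·AB
    A ↦ DC
    C ↦ AB
    D ↦ C
  step 0 ⇒ step 1: ABAD ⇒ DC·AD·DC·C
    B ↦ AD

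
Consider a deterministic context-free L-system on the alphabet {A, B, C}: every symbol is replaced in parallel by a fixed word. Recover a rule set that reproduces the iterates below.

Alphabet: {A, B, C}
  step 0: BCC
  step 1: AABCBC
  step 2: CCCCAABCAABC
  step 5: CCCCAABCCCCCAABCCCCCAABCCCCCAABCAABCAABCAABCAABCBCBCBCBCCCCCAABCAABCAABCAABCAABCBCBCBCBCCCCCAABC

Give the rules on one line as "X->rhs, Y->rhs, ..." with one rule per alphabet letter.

A->CC, B->AA, C->BC

  step 1 ⇒ step 2: AABCBC ⇒ CC·CC·AA·BC·AA·BC
    A ↦ CC
    B ↦ AA
    C ↦ BC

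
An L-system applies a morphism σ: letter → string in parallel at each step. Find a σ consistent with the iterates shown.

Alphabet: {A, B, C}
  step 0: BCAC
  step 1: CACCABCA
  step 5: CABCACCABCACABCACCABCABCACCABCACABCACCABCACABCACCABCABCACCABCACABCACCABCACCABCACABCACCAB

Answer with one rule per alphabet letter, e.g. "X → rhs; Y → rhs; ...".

A->B, B->CAC, C->CA

  step 0 ⇒ step 1: BCAC ⇒ CAC·CA·B·CA
    A ↦ B
    B ↦ CAC
    C ↦ CA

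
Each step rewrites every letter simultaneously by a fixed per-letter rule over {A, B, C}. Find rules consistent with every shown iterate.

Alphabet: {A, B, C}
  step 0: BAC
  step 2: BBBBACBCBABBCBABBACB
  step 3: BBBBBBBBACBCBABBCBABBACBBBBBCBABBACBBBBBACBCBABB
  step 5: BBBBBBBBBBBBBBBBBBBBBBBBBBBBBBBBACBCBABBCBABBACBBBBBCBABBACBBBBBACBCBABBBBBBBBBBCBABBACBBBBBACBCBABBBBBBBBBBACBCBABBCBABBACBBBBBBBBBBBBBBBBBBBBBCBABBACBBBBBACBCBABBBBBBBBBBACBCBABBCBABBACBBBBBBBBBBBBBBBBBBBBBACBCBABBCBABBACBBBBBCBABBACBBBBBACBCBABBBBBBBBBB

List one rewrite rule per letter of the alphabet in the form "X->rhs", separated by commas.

  step 2 ⇒ step 3: BBBBACBCBABBCBABBACB ⇒ BB·BB·BB·BB·ACB·CBA·BB·CBA·BB·ACB·BB·BB·CBA·BB·ACB·BB·BB·ACB·CBA·BB
    A ↦ ACB
    B ↦ BB
    C ↦ CBA

A->ACB, B->BB, C->CBA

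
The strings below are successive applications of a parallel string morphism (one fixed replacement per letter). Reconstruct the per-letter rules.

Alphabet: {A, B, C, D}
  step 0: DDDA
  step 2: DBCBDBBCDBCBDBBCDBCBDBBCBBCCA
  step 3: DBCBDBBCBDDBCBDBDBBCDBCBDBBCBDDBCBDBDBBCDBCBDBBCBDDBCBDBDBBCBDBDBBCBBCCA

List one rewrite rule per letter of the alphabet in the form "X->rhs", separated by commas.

  step 2 ⇒ step 3: DBCBDBBCDBCBDBBCDBCBDBBCBBCCA ⇒ DBC·BD·BBC·BD·DBC·BD·BD·BBC·DBC·BD·BBC·BD·DBC·BD·BD·BBC·DBC·BD·BBC·BD·DBC·BD·BD·BBC·BD·BD·BBC·BBC·CA
    A ↦ CA
    B ↦ BD
    C ↦ BBC
    D ↦ DBC

A->CA, B->BD, C->BBC, D->DBC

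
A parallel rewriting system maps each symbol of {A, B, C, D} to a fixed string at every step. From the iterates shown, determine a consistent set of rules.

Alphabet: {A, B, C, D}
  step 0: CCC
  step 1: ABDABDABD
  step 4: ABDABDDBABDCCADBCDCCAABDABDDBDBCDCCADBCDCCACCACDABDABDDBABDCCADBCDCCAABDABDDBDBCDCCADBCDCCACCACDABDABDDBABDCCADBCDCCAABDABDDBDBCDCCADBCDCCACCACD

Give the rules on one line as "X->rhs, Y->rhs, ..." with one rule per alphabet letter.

  step 0 ⇒ step 1: CCC ⇒ ABD·ABD·ABD
    C ↦ ABD
    A ↦ DB  (constrained at step 1)
    B ↦ CD  (constrained at step 1)
    D ↦ CCA  (constrained at step 1)

A->DB, B->CD, C->ABD, D->CCA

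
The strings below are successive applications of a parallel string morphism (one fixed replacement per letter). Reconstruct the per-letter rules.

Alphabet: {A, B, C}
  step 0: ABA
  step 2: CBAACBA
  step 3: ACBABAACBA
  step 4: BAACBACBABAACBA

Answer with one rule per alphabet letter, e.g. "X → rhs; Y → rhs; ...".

  step 3 ⇒ step 4: ACBABAACBA ⇒ BA·A·C·BA·C·BA·BA·A·C·BA
    A ↦ BA
    B ↦ C
    C ↦ A

A->BA, B->C, C->A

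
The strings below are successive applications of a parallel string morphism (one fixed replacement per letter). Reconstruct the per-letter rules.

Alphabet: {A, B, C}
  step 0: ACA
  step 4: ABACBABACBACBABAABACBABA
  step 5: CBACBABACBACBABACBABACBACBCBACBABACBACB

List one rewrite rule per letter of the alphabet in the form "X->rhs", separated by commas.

A->CB, B->A, C->AB

  step 4 ⇒ step 5: ABACBABACBACBABAABACBABA ⇒ CB·A·CB·AB·A·CB·A·CB·AB·A·CB·AB·A·CB·A·CB·CB·A·CB·AB·A·CB·A·CB
    A ↦ CB
    B ↦ A
    C ↦ AB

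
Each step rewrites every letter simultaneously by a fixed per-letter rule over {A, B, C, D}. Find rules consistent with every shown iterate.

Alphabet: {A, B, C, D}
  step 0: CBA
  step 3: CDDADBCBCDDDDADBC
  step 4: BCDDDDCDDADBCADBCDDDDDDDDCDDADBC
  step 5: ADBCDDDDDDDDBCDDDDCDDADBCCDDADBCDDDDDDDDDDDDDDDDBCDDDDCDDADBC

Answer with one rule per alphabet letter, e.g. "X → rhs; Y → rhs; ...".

A->C, B->AD, C->BC, D->DD

  step 4 ⇒ step 5: BCDDDDCDDADBCADBCDDDDDDDDCDDADBC ⇒ AD·BC·DD·DD·DD·DD·BC·DD·DD·C·DD·AD·BC·C·DD·AD·BC·DD·DD·DD·DD·DD·DD·DD·DD·BC·DD·DD·C·DD·AD·BC
    A ↦ C
    B ↦ AD
    C ↦ BC
    D ↦ DD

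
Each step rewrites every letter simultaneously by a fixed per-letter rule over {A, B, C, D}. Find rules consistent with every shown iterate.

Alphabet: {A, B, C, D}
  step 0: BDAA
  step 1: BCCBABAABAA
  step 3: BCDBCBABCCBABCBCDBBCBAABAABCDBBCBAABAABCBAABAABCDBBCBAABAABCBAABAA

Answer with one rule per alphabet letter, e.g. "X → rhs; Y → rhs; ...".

A->BAA, B->BC, C->DB, D->CBA

  step 0 ⇒ step 1: BDAA ⇒ BC·CBA·BAA·BAA
    A ↦ BAA
    B ↦ BC
    D ↦ CBA
    C ↦ DB  (constrained at step 1)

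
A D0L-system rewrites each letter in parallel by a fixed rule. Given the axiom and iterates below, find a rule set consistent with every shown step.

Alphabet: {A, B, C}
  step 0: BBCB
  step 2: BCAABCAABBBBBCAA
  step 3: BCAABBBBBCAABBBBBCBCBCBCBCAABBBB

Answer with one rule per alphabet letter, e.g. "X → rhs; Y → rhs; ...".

  step 2 ⇒ step 3: BCAABCAABBBBBCAA ⇒ BC·AA·BB·BB·BC·AA·BB·BB·BC·BC·BC·BC·BC·AA·BB·BB
    A ↦ BB
    B ↦ BC
    C ↦ AA

A->BB, B->BC, C->AA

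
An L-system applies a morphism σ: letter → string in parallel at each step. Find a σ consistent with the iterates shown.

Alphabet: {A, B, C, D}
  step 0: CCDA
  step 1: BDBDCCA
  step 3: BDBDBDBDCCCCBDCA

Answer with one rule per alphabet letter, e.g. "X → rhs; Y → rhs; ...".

  step 0 ⇒ step 1: CCDA ⇒ BD·BD·C·CA
    A ↦ CA
    C ↦ BD
    D ↦ C
    B ↦ C  (constrained at step 1)

A->CA, B->C, C->BD, D->C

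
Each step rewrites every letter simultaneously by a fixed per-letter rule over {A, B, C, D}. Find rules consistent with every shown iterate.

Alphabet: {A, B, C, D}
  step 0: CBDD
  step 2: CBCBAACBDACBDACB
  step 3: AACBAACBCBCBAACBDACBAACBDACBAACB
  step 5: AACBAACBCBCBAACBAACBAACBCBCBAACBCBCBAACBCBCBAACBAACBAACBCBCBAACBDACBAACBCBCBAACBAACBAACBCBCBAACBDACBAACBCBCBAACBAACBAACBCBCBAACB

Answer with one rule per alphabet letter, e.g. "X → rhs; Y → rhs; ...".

  step 2 ⇒ step 3: CBCBAACBDACBDACB ⇒ AA·CB·AA·CB·CB·CB·AA·CB·DA·CB·AA·CB·DA·CB·AA·CB
    A ↦ CB
    B ↦ CB
    C ↦ AA
    D ↦ DA

A->CB, B->CB, C->AA, D->DA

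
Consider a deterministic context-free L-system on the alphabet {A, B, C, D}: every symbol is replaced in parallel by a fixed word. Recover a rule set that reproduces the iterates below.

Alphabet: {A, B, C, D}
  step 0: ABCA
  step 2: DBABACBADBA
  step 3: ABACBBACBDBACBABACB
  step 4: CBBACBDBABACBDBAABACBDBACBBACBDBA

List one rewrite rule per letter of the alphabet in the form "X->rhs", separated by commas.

  step 3 ⇒ step 4: ABACBBACBDBACBABACB ⇒ CB·BA·CB·D·BA·BA·CB·D·BA·A·BA·CB·D·BA·CB·BA·CB·D·BA
    A ↦ CB
    B ↦ BA
    C ↦ D
    D ↦ A

A->CB, B->BA, C->D, D->A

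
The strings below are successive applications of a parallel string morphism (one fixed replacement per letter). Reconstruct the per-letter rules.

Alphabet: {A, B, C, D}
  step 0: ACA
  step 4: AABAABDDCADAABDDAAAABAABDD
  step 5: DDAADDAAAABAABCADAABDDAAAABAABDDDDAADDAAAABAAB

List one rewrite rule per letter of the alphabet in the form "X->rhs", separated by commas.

  step 4 ⇒ step 5: AABAABDDCADAABDDAAAABAABDD ⇒ D·D·AA·D·D·AA·AAB·AAB·CA·D·AAB·D·D·AA·AAB·AAB·D·D·D·D·AA·D·D·AA·AAB·AAB
    A ↦ D
    B ↦ AA
    C ↦ CA
    D ↦ AAB

A->D, B->AA, C->CA, D->AAB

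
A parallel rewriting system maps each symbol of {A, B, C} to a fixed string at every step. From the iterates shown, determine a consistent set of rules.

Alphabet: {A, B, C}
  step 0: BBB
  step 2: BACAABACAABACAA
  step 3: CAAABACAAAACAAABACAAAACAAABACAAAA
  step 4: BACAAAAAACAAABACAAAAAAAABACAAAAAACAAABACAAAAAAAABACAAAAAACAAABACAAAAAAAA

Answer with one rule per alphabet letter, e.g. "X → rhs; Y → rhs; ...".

A->AA, B->CA, C->BAC

  step 3 ⇒ step 4: CAAABACAAAACAAABACAAAACAAABACAAAA ⇒ BAC·AA·AA·AA·CA·AA·BAC·AA·AA·AA·AA·BAC·AA·AA·AA·CA·AA·BAC·AA·AA·AA·AA·BAC·AA·AA·AA·CA·AA·BAC·AA·AA·AA·AA
    A ↦ AA
    B ↦ CA
    C ↦ BAC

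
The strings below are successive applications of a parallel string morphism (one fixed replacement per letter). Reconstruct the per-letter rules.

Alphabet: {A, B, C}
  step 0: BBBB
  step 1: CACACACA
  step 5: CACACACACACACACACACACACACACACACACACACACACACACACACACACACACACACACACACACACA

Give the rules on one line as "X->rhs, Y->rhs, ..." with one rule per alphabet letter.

  step 0 ⇒ step 1: BBBB ⇒ CA·CA·CA·CA
    B ↦ CA
    A ↦ BB  (constrained at step 1)
    C ↦ B  (constrained at step 1)

A->BB, B->CA, C->B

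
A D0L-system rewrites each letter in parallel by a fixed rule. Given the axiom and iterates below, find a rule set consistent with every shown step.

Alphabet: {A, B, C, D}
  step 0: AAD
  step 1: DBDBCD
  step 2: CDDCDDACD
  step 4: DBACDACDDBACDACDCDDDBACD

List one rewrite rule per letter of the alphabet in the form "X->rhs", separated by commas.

  step 1 ⇒ step 2: DBDBCD ⇒ CD·D·CD·D·A·CD
    B ↦ D
    C ↦ A
    D ↦ CD
  step 0 ⇒ step 1: AAD ⇒ DB·DB·CD
    A ↦ DB

A->DB, B->D, C->A, D->CD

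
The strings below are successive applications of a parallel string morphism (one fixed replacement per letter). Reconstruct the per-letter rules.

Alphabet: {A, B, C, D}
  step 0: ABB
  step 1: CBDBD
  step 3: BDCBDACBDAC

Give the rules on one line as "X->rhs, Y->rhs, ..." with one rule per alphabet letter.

A->C, B->BD, C->BA, D->A

  step 0 ⇒ step 1: ABB ⇒ C·BD·BD
    A ↦ C
    B ↦ BD
    C ↦ BA  (constrained at step 1)
    D ↦ A  (constrained at step 1)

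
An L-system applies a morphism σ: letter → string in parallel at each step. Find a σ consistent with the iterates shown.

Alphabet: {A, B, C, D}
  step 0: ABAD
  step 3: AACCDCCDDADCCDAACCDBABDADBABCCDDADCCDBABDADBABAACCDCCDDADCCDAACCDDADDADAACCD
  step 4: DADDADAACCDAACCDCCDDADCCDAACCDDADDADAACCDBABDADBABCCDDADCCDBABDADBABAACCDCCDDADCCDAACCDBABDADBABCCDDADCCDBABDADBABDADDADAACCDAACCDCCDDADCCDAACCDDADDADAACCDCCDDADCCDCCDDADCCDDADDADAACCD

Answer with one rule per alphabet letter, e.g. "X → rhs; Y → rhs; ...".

  step 3 ⇒ step 4: AACCDCCDDADCCDAACCDBABDADBABCCDDADCCDBABDADBABAACCDCCDDADCCDAACCDDADDADAACCD ⇒ DAD·DAD·A·A·CCD·A·A·CCD·CCD·DAD·CCD·A·A·CCD·DAD·DAD·A·A·CCD·BAB·DAD·BAB·CCD·DAD·CCD·BAB·DAD·BAB·A·A·CCD·CCD·DAD·CCD·A·A·CCD·BAB·DAD·BAB·CCD·DAD·CCD·BAB·DAD·BAB·DAD·DAD·A·A·CCD·A·A·CCD·CCD·DAD·CCD·A·A·CCD·DAD·DAD·A·A·CCD·CCD·DAD·CCD·CCD·DAD·CCD·DAD·DAD·A·A·CCD
    A ↦ DAD
    B ↦ BAB
    C ↦ A
    D ↦ CCD

A->DAD, B->BAB, C->A, D->CCD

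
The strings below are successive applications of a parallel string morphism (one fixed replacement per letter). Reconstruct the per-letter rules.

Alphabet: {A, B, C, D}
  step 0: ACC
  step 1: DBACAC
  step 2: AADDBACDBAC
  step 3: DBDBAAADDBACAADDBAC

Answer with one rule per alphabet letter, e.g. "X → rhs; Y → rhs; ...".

A->DB, B->AD, C->AC, D->A

  step 2 ⇒ step 3: AADDBACDBAC ⇒ DB·DB·A·A·AD·DB·AC·A·AD·DB·AC
    A ↦ DB
    B ↦ AD
    C ↦ AC
    D ↦ A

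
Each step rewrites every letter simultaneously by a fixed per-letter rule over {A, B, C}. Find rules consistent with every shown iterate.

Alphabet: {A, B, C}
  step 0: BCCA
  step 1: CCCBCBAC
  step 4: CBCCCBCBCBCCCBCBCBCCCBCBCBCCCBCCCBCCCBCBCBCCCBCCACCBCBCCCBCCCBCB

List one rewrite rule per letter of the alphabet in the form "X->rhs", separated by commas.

A->AC, B->CC, C->CB

  step 0 ⇒ step 1: BCCA ⇒ CC·CB·CB·AC
    A ↦ AC
    B ↦ CC
    C ↦ CB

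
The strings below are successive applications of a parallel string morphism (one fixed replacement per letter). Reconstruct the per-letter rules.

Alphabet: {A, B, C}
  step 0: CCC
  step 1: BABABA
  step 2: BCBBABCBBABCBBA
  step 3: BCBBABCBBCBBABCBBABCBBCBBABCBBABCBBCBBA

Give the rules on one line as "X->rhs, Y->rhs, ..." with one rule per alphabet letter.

  step 2 ⇒ step 3: BCBBABCBBABCBBA ⇒ BCB·BA·BCB·BCB·BA·BCB·BA·BCB·BCB·BA·BCB·BA·BCB·BCB·BA
    A ↦ BA
    B ↦ BCB
    C ↦ BA

A->BA, B->BCB, C->BA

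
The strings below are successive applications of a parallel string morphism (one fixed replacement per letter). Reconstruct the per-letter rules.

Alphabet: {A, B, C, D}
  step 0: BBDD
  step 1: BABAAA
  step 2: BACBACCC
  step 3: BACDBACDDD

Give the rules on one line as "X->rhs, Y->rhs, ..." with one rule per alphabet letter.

A->C, B->BA, C->D, D->A

  step 2 ⇒ step 3: BACBACCC ⇒ BA·C·D·BA·C·D·D·D
    A ↦ C
    B ↦ BA
    C ↦ D
  step 0 ⇒ step 1: BBDD ⇒ BA·BA·A·A
    D ↦ A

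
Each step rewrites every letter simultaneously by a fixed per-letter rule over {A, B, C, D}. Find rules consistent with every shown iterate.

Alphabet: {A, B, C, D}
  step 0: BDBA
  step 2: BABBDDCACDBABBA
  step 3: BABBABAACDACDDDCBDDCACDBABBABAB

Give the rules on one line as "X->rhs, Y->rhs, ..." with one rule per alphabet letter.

A->B, B->BA, C->DDC, D->ACD

  step 2 ⇒ step 3: BABBDDCACDBABBA ⇒ BA·B·BA·BA·ACD·ACD·DDC·B·DDC·ACD·BA·B·BA·BA·B
    A ↦ B
    B ↦ BA
    C ↦ DDC
    D ↦ ACD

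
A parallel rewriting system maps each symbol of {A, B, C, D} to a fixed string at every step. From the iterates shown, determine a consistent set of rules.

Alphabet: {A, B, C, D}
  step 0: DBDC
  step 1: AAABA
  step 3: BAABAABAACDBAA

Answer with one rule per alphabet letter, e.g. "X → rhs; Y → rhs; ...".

A->CD, B->A, C->BA, D->A

  step 0 ⇒ step 1: DBDC ⇒ A·A·A·BA
    B ↦ A
    C ↦ BA
    D ↦ A
    A ↦ CD  (constrained at step 1)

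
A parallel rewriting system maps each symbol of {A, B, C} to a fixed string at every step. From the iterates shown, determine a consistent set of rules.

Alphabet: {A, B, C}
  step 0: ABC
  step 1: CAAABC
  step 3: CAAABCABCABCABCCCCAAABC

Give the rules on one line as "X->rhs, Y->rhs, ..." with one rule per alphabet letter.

A->C, B->AA, C->ABC

  step 0 ⇒ step 1: ABC ⇒ C·AA·ABC
    A ↦ C
    B ↦ AA
    C ↦ ABC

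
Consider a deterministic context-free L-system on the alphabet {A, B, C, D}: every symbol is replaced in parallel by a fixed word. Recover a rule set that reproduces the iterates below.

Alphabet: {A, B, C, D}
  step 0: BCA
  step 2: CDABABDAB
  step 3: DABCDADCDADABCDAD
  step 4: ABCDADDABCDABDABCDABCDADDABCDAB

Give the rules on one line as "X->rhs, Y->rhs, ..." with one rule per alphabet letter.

  step 3 ⇒ step 4: DABCDADCDADABCDAD ⇒ AB·CD·AD·D·AB·CD·AB·D·AB·CD·AB·CD·AD·D·AB·CD·AB
    A ↦ CD
    B ↦ AD
    C ↦ D
    D ↦ AB

A->CD, B->AD, C->D, D->AB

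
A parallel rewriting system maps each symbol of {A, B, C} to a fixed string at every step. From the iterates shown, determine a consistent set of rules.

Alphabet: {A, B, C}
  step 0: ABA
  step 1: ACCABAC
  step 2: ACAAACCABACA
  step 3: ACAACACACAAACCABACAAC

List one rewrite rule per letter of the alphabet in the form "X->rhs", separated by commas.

A->AC, B->CAB, C->A

  step 2 ⇒ step 3: ACAAACCABACA ⇒ AC·A·AC·AC·AC·A·A·AC·CAB·AC·A·AC
    A ↦ AC
    B ↦ CAB
    C ↦ A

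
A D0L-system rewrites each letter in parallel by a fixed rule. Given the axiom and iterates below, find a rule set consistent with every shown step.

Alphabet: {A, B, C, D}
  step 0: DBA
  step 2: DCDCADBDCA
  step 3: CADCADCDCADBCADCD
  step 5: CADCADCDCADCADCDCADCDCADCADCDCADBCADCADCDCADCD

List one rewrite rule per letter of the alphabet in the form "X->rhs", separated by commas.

  step 2 ⇒ step 3: DCDCADBDCA ⇒ CA·D·CA·D·CD·CA·DB·CA·D·CD
    A ↦ CD
    B ↦ DB
    C ↦ D
    D ↦ CA

A->CD, B->DB, C->D, D->CA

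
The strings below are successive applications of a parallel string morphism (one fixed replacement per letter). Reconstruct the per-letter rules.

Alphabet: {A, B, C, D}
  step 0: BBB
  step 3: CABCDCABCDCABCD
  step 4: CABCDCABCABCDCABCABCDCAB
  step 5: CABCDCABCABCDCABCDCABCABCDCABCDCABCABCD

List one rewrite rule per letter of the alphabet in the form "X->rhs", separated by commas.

  step 4 ⇒ step 5: CABCDCABCABCDCABCABCDCAB ⇒ CA·B·CD·CA·B·CA·B·CD·CA·B·CD·CA·B·CA·B·CD·CA·B·CD·CA·B·CA·B·CD
    A ↦ B
    B ↦ CD
    C ↦ CA
    D ↦ B

A->B, B->CD, C->CA, D->B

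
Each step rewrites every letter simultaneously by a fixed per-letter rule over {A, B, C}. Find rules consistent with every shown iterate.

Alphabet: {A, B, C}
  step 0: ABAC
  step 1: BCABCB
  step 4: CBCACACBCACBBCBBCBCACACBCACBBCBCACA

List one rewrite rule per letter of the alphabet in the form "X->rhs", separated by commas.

A->B, B->CA, C->CB

  step 0 ⇒ step 1: ABAC ⇒ B·CA·B·CB
    A ↦ B
    B ↦ CA
    C ↦ CB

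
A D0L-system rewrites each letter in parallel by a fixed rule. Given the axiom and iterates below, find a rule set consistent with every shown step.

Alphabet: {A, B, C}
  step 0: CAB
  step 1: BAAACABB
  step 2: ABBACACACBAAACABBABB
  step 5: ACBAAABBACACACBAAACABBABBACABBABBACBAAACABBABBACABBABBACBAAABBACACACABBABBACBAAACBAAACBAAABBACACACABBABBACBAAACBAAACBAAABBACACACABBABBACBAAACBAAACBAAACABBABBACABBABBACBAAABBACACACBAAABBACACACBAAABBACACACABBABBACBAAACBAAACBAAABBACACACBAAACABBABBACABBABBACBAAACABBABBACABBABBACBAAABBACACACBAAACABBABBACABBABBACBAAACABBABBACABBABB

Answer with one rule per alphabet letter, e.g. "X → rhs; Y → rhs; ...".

A->AC, B->ABB, C->BAA

  step 1 ⇒ step 2: BAAACABB ⇒ ABB·AC·AC·AC·BAA·AC·ABB·ABB
    A ↦ AC
    B ↦ ABB
    C ↦ BAA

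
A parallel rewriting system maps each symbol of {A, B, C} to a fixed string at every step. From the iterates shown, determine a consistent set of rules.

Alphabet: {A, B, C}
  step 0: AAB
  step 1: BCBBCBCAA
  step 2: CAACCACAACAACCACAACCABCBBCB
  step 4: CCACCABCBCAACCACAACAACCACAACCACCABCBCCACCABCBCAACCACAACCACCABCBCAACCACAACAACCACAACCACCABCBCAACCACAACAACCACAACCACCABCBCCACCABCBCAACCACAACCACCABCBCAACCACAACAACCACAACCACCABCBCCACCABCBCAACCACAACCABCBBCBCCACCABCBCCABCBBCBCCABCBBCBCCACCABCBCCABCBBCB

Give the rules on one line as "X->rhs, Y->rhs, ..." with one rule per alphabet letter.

A->BCB, B->CAA, C->CCA

  step 1 ⇒ step 2: BCBBCBCAA ⇒ CAA·CCA·CAA·CAA·CCA·CAA·CCA·BCB·BCB
    A ↦ BCB
    B ↦ CAA
    C ↦ CCA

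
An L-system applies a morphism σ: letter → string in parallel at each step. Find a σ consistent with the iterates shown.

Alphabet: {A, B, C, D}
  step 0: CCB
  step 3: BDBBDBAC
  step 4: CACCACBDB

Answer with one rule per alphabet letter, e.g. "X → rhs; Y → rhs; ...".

A->B, B->C, C->DB, D->A

  step 3 ⇒ step 4: BDBBDBAC ⇒ C·A·C·C·A·C·B·DB
    A ↦ B
    B ↦ C
    C ↦ DB
    D ↦ A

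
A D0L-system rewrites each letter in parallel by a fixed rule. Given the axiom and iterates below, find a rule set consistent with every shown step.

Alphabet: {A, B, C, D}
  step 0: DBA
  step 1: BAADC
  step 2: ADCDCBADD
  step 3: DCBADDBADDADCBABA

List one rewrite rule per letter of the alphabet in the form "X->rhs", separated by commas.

A->DC, B->A, C->DD, D->BA

  step 2 ⇒ step 3: ADCDCBADD ⇒ DC·BA·DD·BA·DD·A·DC·BA·BA
    A ↦ DC
    B ↦ A
    C ↦ DD
    D ↦ BA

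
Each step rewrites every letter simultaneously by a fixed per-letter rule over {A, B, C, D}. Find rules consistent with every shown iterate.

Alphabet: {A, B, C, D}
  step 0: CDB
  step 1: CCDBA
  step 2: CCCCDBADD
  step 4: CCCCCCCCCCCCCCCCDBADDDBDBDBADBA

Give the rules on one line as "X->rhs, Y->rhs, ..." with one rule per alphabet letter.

  step 1 ⇒ step 2: CCDBA ⇒ CC·CC·DB·A·DD
    A ↦ DD
    B ↦ A
    C ↦ CC
    D ↦ DB

A->DD, B->A, C->CC, D->DB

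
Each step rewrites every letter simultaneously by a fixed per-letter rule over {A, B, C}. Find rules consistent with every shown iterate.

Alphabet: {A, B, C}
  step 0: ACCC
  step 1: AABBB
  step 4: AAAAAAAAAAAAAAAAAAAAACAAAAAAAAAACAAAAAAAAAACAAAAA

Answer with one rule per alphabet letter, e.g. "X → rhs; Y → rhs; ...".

  step 0 ⇒ step 1: ACCC ⇒ AA·B·B·B
    A ↦ AA
    C ↦ B
    B ↦ ACA  (constrained at step 1)

A->AA, B->ACA, C->B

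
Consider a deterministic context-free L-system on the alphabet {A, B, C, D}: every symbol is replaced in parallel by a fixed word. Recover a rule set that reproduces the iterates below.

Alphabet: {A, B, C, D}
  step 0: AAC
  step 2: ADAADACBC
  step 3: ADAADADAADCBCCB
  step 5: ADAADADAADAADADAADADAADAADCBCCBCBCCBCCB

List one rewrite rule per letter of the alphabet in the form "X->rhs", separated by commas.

A->AD, B->C, C->CB, D->A

  step 2 ⇒ step 3: ADAADACBC ⇒ AD·A·AD·AD·A·AD·CB·C·CB
    A ↦ AD
    B ↦ C
    C ↦ CB
    D ↦ A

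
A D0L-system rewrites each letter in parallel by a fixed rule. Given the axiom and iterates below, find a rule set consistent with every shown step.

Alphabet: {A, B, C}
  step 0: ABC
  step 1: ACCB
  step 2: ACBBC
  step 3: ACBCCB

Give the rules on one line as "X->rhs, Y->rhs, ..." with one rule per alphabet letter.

A->AC, B->C, C->B

  step 2 ⇒ step 3: ACBBC ⇒ AC·B·C·C·B
    A ↦ AC
    B ↦ C
    C ↦ B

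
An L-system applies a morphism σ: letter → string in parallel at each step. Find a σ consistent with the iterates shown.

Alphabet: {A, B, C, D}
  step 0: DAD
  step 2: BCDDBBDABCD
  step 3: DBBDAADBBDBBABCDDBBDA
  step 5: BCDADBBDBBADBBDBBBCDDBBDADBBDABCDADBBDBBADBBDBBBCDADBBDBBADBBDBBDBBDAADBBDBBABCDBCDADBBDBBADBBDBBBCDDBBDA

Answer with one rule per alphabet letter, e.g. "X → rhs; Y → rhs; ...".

  step 2 ⇒ step 3: BCDDBBDABCD ⇒ DBB·D·A·A·DBB·DBB·A·BCD·DBB·D·A
    A ↦ BCD
    B ↦ DBB
    C ↦ D
    D ↦ A

A->BCD, B->DBB, C->D, D->A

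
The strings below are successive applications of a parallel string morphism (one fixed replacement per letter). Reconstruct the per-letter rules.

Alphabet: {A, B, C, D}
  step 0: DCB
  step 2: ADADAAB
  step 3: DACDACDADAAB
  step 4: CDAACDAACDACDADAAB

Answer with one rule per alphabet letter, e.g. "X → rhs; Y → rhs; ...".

  step 3 ⇒ step 4: DACDACDADAAB ⇒ C·DA·A·C·DA·A·C·DA·C·DA·DA·AB
    A ↦ DA
    B ↦ AB
    C ↦ A
    D ↦ C

A->DA, B->AB, C->A, D->C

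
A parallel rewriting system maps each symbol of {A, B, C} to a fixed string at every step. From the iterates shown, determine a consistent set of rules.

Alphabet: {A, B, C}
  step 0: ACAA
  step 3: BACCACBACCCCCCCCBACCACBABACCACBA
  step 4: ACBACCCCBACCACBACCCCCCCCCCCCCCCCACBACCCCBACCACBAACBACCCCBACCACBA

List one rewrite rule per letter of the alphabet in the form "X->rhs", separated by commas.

A->BA, B->AC, C->CC

  step 3 ⇒ step 4: BACCACBACCCCCCCCBACCACBABACCACBA ⇒ AC·BA·CC·CC·BA·CC·AC·BA·CC·CC·CC·CC·CC·CC·CC·CC·AC·BA·CC·CC·BA·CC·AC·BA·AC·BA·CC·CC·BA·CC·AC·BA
    A ↦ BA
    B ↦ AC
    C ↦ CC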